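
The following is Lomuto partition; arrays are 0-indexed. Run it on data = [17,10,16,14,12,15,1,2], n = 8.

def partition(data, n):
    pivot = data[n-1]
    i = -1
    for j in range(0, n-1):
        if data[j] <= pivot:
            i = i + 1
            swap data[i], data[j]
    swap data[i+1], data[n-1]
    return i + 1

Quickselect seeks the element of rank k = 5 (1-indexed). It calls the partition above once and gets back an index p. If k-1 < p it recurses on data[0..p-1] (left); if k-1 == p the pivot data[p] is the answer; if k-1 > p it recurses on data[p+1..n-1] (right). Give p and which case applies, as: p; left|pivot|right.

1; right

pivot=2, i=-1
j=0: 17>2, skip
j=1: 10>2, skip
j=2: 16>2, skip
j=3: 14>2, skip
j=4: 12>2, skip
j=5: 15>2, skip
j=6: 1≤2, i=0, swap(0,6) ⇒ [1,10,16,14,12,15,17,2]
swap(1,7) ⇒ [1,2,16,14,12,15,17,10]; return 1
p = 1; k-1 = 4 > 1 ⇒ right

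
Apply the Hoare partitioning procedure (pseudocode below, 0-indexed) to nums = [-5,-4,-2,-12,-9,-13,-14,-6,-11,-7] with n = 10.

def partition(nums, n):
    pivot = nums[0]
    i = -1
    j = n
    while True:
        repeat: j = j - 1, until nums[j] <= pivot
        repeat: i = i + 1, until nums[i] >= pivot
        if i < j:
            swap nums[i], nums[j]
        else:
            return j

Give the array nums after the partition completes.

[-7,-11,-6,-12,-9,-13,-14,-2,-4,-5]

pivot = nums[0] = -5; i = -1, j = 10
j→9 (nums[9]=-7≤-5), i→0 (nums[0]=-5≥-5); i<j, swap → [-7,-4,-2,-12,-9,-13,-14,-6,-11,-5]
j→8 (nums[8]=-11≤-5), i→1 (nums[1]=-4≥-5); i<j, swap → [-7,-11,-2,-12,-9,-13,-14,-6,-4,-5]
j→7 (nums[7]=-6≤-5), i→2 (nums[2]=-2≥-5); i<j, swap → [-7,-11,-6,-12,-9,-13,-14,-2,-4,-5]
j→6, i→7; i≥j, return j=6. nums = [-7,-11,-6,-12,-9,-13,-14,-2,-4,-5]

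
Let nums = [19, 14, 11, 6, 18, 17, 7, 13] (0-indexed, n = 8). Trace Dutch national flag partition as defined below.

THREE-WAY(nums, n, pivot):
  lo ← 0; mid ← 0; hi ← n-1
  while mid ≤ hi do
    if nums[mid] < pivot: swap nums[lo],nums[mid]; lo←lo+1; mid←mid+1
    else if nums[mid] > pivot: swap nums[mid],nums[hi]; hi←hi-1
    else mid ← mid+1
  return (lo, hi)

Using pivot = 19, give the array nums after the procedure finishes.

[14, 11, 6, 18, 17, 7, 13, 19]

lo=0 mid=0 hi=7
19=19: mid=1
14<19: swap(0,1), lo=1 mid=2 ⇒ [14, 19, 11, 6, 18, 17, 7, 13]
11<19: swap(1,2), lo=2 mid=3 ⇒ [14, 11, 19, 6, 18, 17, 7, 13]
6<19: swap(2,3), lo=3 mid=4 ⇒ [14, 11, 6, 19, 18, 17, 7, 13]
18<19: swap(3,4), lo=4 mid=5 ⇒ [14, 11, 6, 18, 19, 17, 7, 13]
17<19: swap(4,5), lo=5 mid=6 ⇒ [14, 11, 6, 18, 17, 19, 7, 13]
7<19: swap(5,6), lo=6 mid=7 ⇒ [14, 11, 6, 18, 17, 7, 19, 13]
13<19: swap(6,7), lo=7 mid=8 ⇒ [14, 11, 6, 18, 17, 7, 13, 19]
done. lo=7 hi=7; nums=[14, 11, 6, 18, 17, 7, 13, 19]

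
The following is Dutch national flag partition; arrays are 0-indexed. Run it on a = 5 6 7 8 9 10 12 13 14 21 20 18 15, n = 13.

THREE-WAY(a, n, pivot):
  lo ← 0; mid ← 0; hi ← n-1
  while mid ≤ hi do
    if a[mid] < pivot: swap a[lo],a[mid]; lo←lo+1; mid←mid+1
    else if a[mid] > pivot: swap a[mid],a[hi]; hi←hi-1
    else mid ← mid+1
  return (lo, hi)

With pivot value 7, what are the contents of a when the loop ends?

5 6 7 9 10 12 13 14 21 20 18 15 8

lo=0 mid=0 hi=12
5<7: swap(0,0), lo=1 mid=1 ⇒ 5 6 7 8 9 10 12 13 14 21 20 18 15
6<7: swap(1,1), lo=2 mid=2 ⇒ 5 6 7 8 9 10 12 13 14 21 20 18 15
7=7: mid=3
8>7: swap(3,12), hi=11 ⇒ 5 6 7 15 9 10 12 13 14 21 20 18 8
15>7: swap(3,11), hi=10 ⇒ 5 6 7 18 9 10 12 13 14 21 20 15 8
18>7: swap(3,10), hi=9 ⇒ 5 6 7 20 9 10 12 13 14 21 18 15 8
20>7: swap(3,9), hi=8 ⇒ 5 6 7 21 9 10 12 13 14 20 18 15 8
21>7: swap(3,8), hi=7 ⇒ 5 6 7 14 9 10 12 13 21 20 18 15 8
14>7: swap(3,7), hi=6 ⇒ 5 6 7 13 9 10 12 14 21 20 18 15 8
13>7: swap(3,6), hi=5 ⇒ 5 6 7 12 9 10 13 14 21 20 18 15 8
12>7: swap(3,5), hi=4 ⇒ 5 6 7 10 9 12 13 14 21 20 18 15 8
10>7: swap(3,4), hi=3 ⇒ 5 6 7 9 10 12 13 14 21 20 18 15 8
9>7: swap(3,3), hi=2 ⇒ 5 6 7 9 10 12 13 14 21 20 18 15 8
done. lo=2 hi=2; a=5 6 7 9 10 12 13 14 21 20 18 15 8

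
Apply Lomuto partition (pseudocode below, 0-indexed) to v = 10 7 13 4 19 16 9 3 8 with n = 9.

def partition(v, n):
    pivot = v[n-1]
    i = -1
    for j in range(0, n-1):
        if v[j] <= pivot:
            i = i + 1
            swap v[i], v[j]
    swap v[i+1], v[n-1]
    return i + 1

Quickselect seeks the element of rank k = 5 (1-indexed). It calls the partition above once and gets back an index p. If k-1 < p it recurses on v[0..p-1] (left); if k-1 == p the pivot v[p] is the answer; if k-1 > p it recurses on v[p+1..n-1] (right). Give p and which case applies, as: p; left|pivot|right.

3; right

pivot=8, i=-1
j=0: 10>8, skip
j=1: 7≤8, i=0, swap(0,1) ⇒ 7 10 13 4 19 16 9 3 8
j=2: 13>8, skip
j=3: 4≤8, i=1, swap(1,3) ⇒ 7 4 13 10 19 16 9 3 8
j=4: 19>8, skip
j=5: 16>8, skip
j=6: 9>8, skip
j=7: 3≤8, i=2, swap(2,7) ⇒ 7 4 3 10 19 16 9 13 8
swap(3,8) ⇒ 7 4 3 8 19 16 9 13 10; return 3
p = 3; k-1 = 4 > 3 ⇒ right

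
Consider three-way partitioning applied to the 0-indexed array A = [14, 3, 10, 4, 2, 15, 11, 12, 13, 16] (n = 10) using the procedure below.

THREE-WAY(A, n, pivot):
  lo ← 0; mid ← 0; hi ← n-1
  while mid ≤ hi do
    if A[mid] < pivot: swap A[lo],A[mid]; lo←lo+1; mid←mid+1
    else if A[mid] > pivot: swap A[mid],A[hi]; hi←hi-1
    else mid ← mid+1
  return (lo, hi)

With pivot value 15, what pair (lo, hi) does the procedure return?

pivot = 15; lo=0, mid=0, hi=9
A[mid]=14<15: swap A[0],A[0]; lo=1,mid=1 → [14, 3, 10, 4, 2, 15, 11, 12, 13, 16]
A[mid]=3<15: swap A[1],A[1]; lo=2,mid=2 → [14, 3, 10, 4, 2, 15, 11, 12, 13, 16]
A[mid]=10<15: swap A[2],A[2]; lo=3,mid=3 → [14, 3, 10, 4, 2, 15, 11, 12, 13, 16]
A[mid]=4<15: swap A[3],A[3]; lo=4,mid=4 → [14, 3, 10, 4, 2, 15, 11, 12, 13, 16]
A[mid]=2<15: swap A[4],A[4]; lo=5,mid=5 → [14, 3, 10, 4, 2, 15, 11, 12, 13, 16]
A[mid]=15=15: mid=6
A[mid]=11<15: swap A[5],A[6]; lo=6,mid=7 → [14, 3, 10, 4, 2, 11, 15, 12, 13, 16]
A[mid]=12<15: swap A[6],A[7]; lo=7,mid=8 → [14, 3, 10, 4, 2, 11, 12, 15, 13, 16]
A[mid]=13<15: swap A[7],A[8]; lo=8,mid=9 → [14, 3, 10, 4, 2, 11, 12, 13, 15, 16]
A[mid]=16>15: swap A[9],A[9]; hi=8 → [14, 3, 10, 4, 2, 11, 12, 13, 15, 16]
end: lo=8, hi=8; A = [14, 3, 10, 4, 2, 11, 12, 13, 15, 16]

(8, 8)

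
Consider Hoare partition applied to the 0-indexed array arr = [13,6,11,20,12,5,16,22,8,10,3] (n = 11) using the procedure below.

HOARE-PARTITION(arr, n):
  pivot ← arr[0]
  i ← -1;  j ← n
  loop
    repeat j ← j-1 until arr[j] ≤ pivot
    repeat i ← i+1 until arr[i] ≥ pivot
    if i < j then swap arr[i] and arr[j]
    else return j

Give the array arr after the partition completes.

pivot = arr[0] = 13; i = -1, j = 11
j→10 (arr[10]=3≤13), i→0 (arr[0]=13≥13); i<j, swap → [3,6,11,20,12,5,16,22,8,10,13]
j→9 (arr[9]=10≤13), i→3 (arr[3]=20≥13); i<j, swap → [3,6,11,10,12,5,16,22,8,20,13]
j→8 (arr[8]=8≤13), i→6 (arr[6]=16≥13); i<j, swap → [3,6,11,10,12,5,8,22,16,20,13]
j→6, i→7; i≥j, return j=6. arr = [3,6,11,10,12,5,8,22,16,20,13]

[3,6,11,10,12,5,8,22,16,20,13]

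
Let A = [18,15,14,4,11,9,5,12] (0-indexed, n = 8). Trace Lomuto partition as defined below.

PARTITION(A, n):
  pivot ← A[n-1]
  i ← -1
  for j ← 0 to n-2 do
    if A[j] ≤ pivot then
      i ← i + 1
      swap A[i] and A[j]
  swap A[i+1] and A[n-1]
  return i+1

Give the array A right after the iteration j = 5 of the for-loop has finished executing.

[4,11,9,18,15,14,5,12]

pivot = A[7] = 12; i = -1
j=0: A[0]=18 > 12 → no swap
j=1: A[1]=15 > 12 → no swap
j=2: A[2]=14 > 12 → no swap
j=3: A[3]=4 ≤ 12 → i=0, swap A[0],A[3] → [4,15,14,18,11,9,5,12]
j=4: A[4]=11 ≤ 12 → i=1, swap A[1],A[4] → [4,11,14,18,15,9,5,12]
j=5: A[5]=9 ≤ 12 → i=2, swap A[2],A[5] → [4,11,9,18,15,14,5,12]
(after j=5) A = [4,11,9,18,15,14,5,12]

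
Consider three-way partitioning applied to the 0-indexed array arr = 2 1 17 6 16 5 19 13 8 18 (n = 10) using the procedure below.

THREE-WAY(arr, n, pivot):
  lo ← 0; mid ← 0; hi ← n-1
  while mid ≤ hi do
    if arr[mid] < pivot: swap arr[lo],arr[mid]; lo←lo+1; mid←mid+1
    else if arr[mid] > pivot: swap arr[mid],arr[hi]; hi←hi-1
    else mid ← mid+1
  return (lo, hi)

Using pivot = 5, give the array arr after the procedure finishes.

lo=0 mid=0 hi=9
2<5: swap(0,0), lo=1 mid=1 ⇒ 2 1 17 6 16 5 19 13 8 18
1<5: swap(1,1), lo=2 mid=2 ⇒ 2 1 17 6 16 5 19 13 8 18
17>5: swap(2,9), hi=8 ⇒ 2 1 18 6 16 5 19 13 8 17
18>5: swap(2,8), hi=7 ⇒ 2 1 8 6 16 5 19 13 18 17
8>5: swap(2,7), hi=6 ⇒ 2 1 13 6 16 5 19 8 18 17
13>5: swap(2,6), hi=5 ⇒ 2 1 19 6 16 5 13 8 18 17
19>5: swap(2,5), hi=4 ⇒ 2 1 5 6 16 19 13 8 18 17
5=5: mid=3
6>5: swap(3,4), hi=3 ⇒ 2 1 5 16 6 19 13 8 18 17
16>5: swap(3,3), hi=2 ⇒ 2 1 5 16 6 19 13 8 18 17
done. lo=2 hi=2; arr=2 1 5 16 6 19 13 8 18 17

2 1 5 16 6 19 13 8 18 17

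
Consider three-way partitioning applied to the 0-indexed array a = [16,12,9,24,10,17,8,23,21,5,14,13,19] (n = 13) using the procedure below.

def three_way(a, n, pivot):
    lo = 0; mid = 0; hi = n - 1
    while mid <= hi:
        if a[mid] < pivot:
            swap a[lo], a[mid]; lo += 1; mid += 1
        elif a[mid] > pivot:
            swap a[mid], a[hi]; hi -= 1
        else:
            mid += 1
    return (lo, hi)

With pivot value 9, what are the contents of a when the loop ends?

[5,8,9,10,17,24,23,21,12,14,13,19,16]

pivot = 9; lo=0, mid=0, hi=12
a[mid]=16>9: swap a[0],a[12]; hi=11 → [19,12,9,24,10,17,8,23,21,5,14,13,16]
a[mid]=19>9: swap a[0],a[11]; hi=10 → [13,12,9,24,10,17,8,23,21,5,14,19,16]
a[mid]=13>9: swap a[0],a[10]; hi=9 → [14,12,9,24,10,17,8,23,21,5,13,19,16]
a[mid]=14>9: swap a[0],a[9]; hi=8 → [5,12,9,24,10,17,8,23,21,14,13,19,16]
a[mid]=5<9: swap a[0],a[0]; lo=1,mid=1 → [5,12,9,24,10,17,8,23,21,14,13,19,16]
a[mid]=12>9: swap a[1],a[8]; hi=7 → [5,21,9,24,10,17,8,23,12,14,13,19,16]
a[mid]=21>9: swap a[1],a[7]; hi=6 → [5,23,9,24,10,17,8,21,12,14,13,19,16]
a[mid]=23>9: swap a[1],a[6]; hi=5 → [5,8,9,24,10,17,23,21,12,14,13,19,16]
a[mid]=8<9: swap a[1],a[1]; lo=2,mid=2 → [5,8,9,24,10,17,23,21,12,14,13,19,16]
a[mid]=9=9: mid=3
a[mid]=24>9: swap a[3],a[5]; hi=4 → [5,8,9,17,10,24,23,21,12,14,13,19,16]
a[mid]=17>9: swap a[3],a[4]; hi=3 → [5,8,9,10,17,24,23,21,12,14,13,19,16]
a[mid]=10>9: swap a[3],a[3]; hi=2 → [5,8,9,10,17,24,23,21,12,14,13,19,16]
end: lo=2, hi=2; a = [5,8,9,10,17,24,23,21,12,14,13,19,16]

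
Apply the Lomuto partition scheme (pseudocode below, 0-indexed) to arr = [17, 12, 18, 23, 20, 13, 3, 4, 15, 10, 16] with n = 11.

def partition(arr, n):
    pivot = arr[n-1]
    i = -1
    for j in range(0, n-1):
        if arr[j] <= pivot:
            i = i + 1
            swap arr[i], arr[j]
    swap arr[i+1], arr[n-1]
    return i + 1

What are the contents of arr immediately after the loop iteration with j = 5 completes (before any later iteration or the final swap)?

[12, 13, 18, 23, 20, 17, 3, 4, 15, 10, 16]

pivot = arr[10] = 16; i = -1
j=0: arr[0]=17 > 16 → no swap
j=1: arr[1]=12 ≤ 16 → i=0, swap arr[0],arr[1] → [12, 17, 18, 23, 20, 13, 3, 4, 15, 10, 16]
j=2: arr[2]=18 > 16 → no swap
j=3: arr[3]=23 > 16 → no swap
j=4: arr[4]=20 > 16 → no swap
j=5: arr[5]=13 ≤ 16 → i=1, swap arr[1],arr[5] → [12, 13, 18, 23, 20, 17, 3, 4, 15, 10, 16]
(after j=5) arr = [12, 13, 18, 23, 20, 17, 3, 4, 15, 10, 16]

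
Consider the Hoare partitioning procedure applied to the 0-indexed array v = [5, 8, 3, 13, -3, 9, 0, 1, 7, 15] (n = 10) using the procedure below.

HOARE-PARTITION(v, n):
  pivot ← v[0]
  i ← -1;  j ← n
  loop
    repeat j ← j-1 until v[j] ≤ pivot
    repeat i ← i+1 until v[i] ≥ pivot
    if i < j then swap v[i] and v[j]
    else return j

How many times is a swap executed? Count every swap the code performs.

pivot=5
j stops at 7 (1), i stops at 0 (5); swap ⇒ [1, 8, 3, 13, -3, 9, 0, 5, 7, 15]
j stops at 6 (0), i stops at 1 (8); swap ⇒ [1, 0, 3, 13, -3, 9, 8, 5, 7, 15]
j stops at 4 (-3), i stops at 3 (13); swap ⇒ [1, 0, 3, -3, 13, 9, 8, 5, 7, 15]
j stops at 3, i stops at 4; i≥j ⇒ return 3. v=[1, 0, 3, -3, 13, 9, 8, 5, 7, 15]

3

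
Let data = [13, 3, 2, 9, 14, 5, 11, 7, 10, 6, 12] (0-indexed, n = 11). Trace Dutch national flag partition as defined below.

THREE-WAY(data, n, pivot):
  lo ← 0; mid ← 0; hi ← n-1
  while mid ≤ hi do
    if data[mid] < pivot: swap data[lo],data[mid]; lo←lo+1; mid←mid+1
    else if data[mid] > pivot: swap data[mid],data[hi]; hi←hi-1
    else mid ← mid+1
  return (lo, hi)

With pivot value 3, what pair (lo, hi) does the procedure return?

(1, 1)

lo=0 mid=0 hi=10
13>3: swap(0,10), hi=9 ⇒ [12, 3, 2, 9, 14, 5, 11, 7, 10, 6, 13]
12>3: swap(0,9), hi=8 ⇒ [6, 3, 2, 9, 14, 5, 11, 7, 10, 12, 13]
6>3: swap(0,8), hi=7 ⇒ [10, 3, 2, 9, 14, 5, 11, 7, 6, 12, 13]
10>3: swap(0,7), hi=6 ⇒ [7, 3, 2, 9, 14, 5, 11, 10, 6, 12, 13]
7>3: swap(0,6), hi=5 ⇒ [11, 3, 2, 9, 14, 5, 7, 10, 6, 12, 13]
11>3: swap(0,5), hi=4 ⇒ [5, 3, 2, 9, 14, 11, 7, 10, 6, 12, 13]
5>3: swap(0,4), hi=3 ⇒ [14, 3, 2, 9, 5, 11, 7, 10, 6, 12, 13]
14>3: swap(0,3), hi=2 ⇒ [9, 3, 2, 14, 5, 11, 7, 10, 6, 12, 13]
9>3: swap(0,2), hi=1 ⇒ [2, 3, 9, 14, 5, 11, 7, 10, 6, 12, 13]
2<3: swap(0,0), lo=1 mid=1 ⇒ [2, 3, 9, 14, 5, 11, 7, 10, 6, 12, 13]
3=3: mid=2
done. lo=1 hi=1; data=[2, 3, 9, 14, 5, 11, 7, 10, 6, 12, 13]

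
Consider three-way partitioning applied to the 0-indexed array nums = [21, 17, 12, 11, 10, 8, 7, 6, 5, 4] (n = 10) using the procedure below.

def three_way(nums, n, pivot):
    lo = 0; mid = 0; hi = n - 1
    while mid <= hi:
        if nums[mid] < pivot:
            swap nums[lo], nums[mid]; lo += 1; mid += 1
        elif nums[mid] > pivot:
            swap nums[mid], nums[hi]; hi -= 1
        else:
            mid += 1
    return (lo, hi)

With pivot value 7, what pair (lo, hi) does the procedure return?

lo=0 mid=0 hi=9
21>7: swap(0,9), hi=8 ⇒ [4, 17, 12, 11, 10, 8, 7, 6, 5, 21]
4<7: swap(0,0), lo=1 mid=1 ⇒ [4, 17, 12, 11, 10, 8, 7, 6, 5, 21]
17>7: swap(1,8), hi=7 ⇒ [4, 5, 12, 11, 10, 8, 7, 6, 17, 21]
5<7: swap(1,1), lo=2 mid=2 ⇒ [4, 5, 12, 11, 10, 8, 7, 6, 17, 21]
12>7: swap(2,7), hi=6 ⇒ [4, 5, 6, 11, 10, 8, 7, 12, 17, 21]
6<7: swap(2,2), lo=3 mid=3 ⇒ [4, 5, 6, 11, 10, 8, 7, 12, 17, 21]
11>7: swap(3,6), hi=5 ⇒ [4, 5, 6, 7, 10, 8, 11, 12, 17, 21]
7=7: mid=4
10>7: swap(4,5), hi=4 ⇒ [4, 5, 6, 7, 8, 10, 11, 12, 17, 21]
8>7: swap(4,4), hi=3 ⇒ [4, 5, 6, 7, 8, 10, 11, 12, 17, 21]
done. lo=3 hi=3; nums=[4, 5, 6, 7, 8, 10, 11, 12, 17, 21]

(3, 3)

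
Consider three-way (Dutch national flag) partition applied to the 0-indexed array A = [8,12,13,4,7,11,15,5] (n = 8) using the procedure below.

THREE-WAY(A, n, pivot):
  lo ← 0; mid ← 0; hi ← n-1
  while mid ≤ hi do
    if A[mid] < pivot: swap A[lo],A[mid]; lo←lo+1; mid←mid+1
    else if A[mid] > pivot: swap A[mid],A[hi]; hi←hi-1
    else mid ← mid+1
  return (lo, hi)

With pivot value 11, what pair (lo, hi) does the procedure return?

(4, 4)

pivot = 11; lo=0, mid=0, hi=7
A[mid]=8<11: swap A[0],A[0]; lo=1,mid=1 → [8,12,13,4,7,11,15,5]
A[mid]=12>11: swap A[1],A[7]; hi=6 → [8,5,13,4,7,11,15,12]
A[mid]=5<11: swap A[1],A[1]; lo=2,mid=2 → [8,5,13,4,7,11,15,12]
A[mid]=13>11: swap A[2],A[6]; hi=5 → [8,5,15,4,7,11,13,12]
A[mid]=15>11: swap A[2],A[5]; hi=4 → [8,5,11,4,7,15,13,12]
A[mid]=11=11: mid=3
A[mid]=4<11: swap A[2],A[3]; lo=3,mid=4 → [8,5,4,11,7,15,13,12]
A[mid]=7<11: swap A[3],A[4]; lo=4,mid=5 → [8,5,4,7,11,15,13,12]
end: lo=4, hi=4; A = [8,5,4,7,11,15,13,12]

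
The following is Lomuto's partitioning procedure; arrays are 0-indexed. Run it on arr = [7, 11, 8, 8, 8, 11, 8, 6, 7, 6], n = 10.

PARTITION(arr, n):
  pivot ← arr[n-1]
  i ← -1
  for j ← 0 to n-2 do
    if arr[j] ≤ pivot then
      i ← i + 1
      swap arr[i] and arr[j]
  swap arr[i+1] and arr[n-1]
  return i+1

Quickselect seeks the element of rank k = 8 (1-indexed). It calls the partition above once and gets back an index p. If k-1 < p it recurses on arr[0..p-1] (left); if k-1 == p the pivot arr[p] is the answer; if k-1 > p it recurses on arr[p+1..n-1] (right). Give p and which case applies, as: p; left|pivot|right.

1; right

pivot=6, i=-1
j=0: 7>6, skip
j=1: 11>6, skip
j=2: 8>6, skip
j=3: 8>6, skip
j=4: 8>6, skip
j=5: 11>6, skip
j=6: 8>6, skip
j=7: 6≤6, i=0, swap(0,7) ⇒ [6, 11, 8, 8, 8, 11, 8, 7, 7, 6]
j=8: 7>6, skip
swap(1,9) ⇒ [6, 6, 8, 8, 8, 11, 8, 7, 7, 11]; return 1
p = 1; k-1 = 7 > 1 ⇒ right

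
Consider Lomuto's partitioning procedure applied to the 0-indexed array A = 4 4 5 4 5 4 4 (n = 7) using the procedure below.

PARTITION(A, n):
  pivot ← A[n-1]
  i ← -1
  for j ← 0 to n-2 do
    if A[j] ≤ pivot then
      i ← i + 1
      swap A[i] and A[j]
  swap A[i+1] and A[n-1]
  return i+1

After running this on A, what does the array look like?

4 4 4 4 4 5 5

pivot=4, i=-1
j=0: 4≤4, i=0, swap(0,0) ⇒ 4 4 5 4 5 4 4
j=1: 4≤4, i=1, swap(1,1) ⇒ 4 4 5 4 5 4 4
j=2: 5>4, skip
j=3: 4≤4, i=2, swap(2,3) ⇒ 4 4 4 5 5 4 4
j=4: 5>4, skip
j=5: 4≤4, i=3, swap(3,5) ⇒ 4 4 4 4 5 5 4
swap(4,6) ⇒ 4 4 4 4 4 5 5; return 4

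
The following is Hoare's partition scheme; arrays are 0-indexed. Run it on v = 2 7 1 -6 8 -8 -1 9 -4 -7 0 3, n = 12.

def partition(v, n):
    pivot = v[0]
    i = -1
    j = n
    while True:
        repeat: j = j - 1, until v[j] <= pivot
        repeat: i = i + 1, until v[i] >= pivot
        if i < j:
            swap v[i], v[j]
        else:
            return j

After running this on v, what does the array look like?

pivot=2
j stops at 10 (0), i stops at 0 (2); swap ⇒ 0 7 1 -6 8 -8 -1 9 -4 -7 2 3
j stops at 9 (-7), i stops at 1 (7); swap ⇒ 0 -7 1 -6 8 -8 -1 9 -4 7 2 3
j stops at 8 (-4), i stops at 4 (8); swap ⇒ 0 -7 1 -6 -4 -8 -1 9 8 7 2 3
j stops at 6, i stops at 7; i≥j ⇒ return 6. v=0 -7 1 -6 -4 -8 -1 9 8 7 2 3

0 -7 1 -6 -4 -8 -1 9 8 7 2 3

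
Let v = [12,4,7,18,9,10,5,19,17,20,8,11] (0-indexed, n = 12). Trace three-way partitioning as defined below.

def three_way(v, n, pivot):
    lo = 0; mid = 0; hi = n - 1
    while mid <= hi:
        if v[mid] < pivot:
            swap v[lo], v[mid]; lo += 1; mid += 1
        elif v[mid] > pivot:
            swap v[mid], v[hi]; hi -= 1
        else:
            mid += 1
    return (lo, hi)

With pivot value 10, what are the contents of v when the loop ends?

[8,4,7,5,9,10,19,17,20,18,11,12]

lo=0 mid=0 hi=11
12>10: swap(0,11), hi=10 ⇒ [11,4,7,18,9,10,5,19,17,20,8,12]
11>10: swap(0,10), hi=9 ⇒ [8,4,7,18,9,10,5,19,17,20,11,12]
8<10: swap(0,0), lo=1 mid=1 ⇒ [8,4,7,18,9,10,5,19,17,20,11,12]
4<10: swap(1,1), lo=2 mid=2 ⇒ [8,4,7,18,9,10,5,19,17,20,11,12]
7<10: swap(2,2), lo=3 mid=3 ⇒ [8,4,7,18,9,10,5,19,17,20,11,12]
18>10: swap(3,9), hi=8 ⇒ [8,4,7,20,9,10,5,19,17,18,11,12]
20>10: swap(3,8), hi=7 ⇒ [8,4,7,17,9,10,5,19,20,18,11,12]
17>10: swap(3,7), hi=6 ⇒ [8,4,7,19,9,10,5,17,20,18,11,12]
19>10: swap(3,6), hi=5 ⇒ [8,4,7,5,9,10,19,17,20,18,11,12]
5<10: swap(3,3), lo=4 mid=4 ⇒ [8,4,7,5,9,10,19,17,20,18,11,12]
9<10: swap(4,4), lo=5 mid=5 ⇒ [8,4,7,5,9,10,19,17,20,18,11,12]
10=10: mid=6
done. lo=5 hi=5; v=[8,4,7,5,9,10,19,17,20,18,11,12]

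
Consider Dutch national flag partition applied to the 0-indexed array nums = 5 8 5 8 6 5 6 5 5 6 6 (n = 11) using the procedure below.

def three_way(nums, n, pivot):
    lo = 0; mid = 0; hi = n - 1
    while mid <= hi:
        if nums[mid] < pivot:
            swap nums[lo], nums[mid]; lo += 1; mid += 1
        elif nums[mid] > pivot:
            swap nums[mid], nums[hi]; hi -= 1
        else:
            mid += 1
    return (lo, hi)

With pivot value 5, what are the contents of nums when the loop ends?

pivot = 5; lo=0, mid=0, hi=10
nums[mid]=5=5: mid=1
nums[mid]=8>5: swap nums[1],nums[10]; hi=9 → 5 6 5 8 6 5 6 5 5 6 8
nums[mid]=6>5: swap nums[1],nums[9]; hi=8 → 5 6 5 8 6 5 6 5 5 6 8
nums[mid]=6>5: swap nums[1],nums[8]; hi=7 → 5 5 5 8 6 5 6 5 6 6 8
nums[mid]=5=5: mid=2
nums[mid]=5=5: mid=3
nums[mid]=8>5: swap nums[3],nums[7]; hi=6 → 5 5 5 5 6 5 6 8 6 6 8
nums[mid]=5=5: mid=4
nums[mid]=6>5: swap nums[4],nums[6]; hi=5 → 5 5 5 5 6 5 6 8 6 6 8
nums[mid]=6>5: swap nums[4],nums[5]; hi=4 → 5 5 5 5 5 6 6 8 6 6 8
nums[mid]=5=5: mid=5
end: lo=0, hi=4; nums = 5 5 5 5 5 6 6 8 6 6 8

5 5 5 5 5 6 6 8 6 6 8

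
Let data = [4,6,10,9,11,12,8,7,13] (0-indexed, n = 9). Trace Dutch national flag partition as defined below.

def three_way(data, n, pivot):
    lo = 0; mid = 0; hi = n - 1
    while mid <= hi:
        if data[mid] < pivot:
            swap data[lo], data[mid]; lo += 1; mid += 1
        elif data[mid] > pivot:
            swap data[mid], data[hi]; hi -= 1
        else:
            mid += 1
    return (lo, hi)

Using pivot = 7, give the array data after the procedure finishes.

[4,6,7,11,12,8,9,13,10]

lo=0 mid=0 hi=8
4<7: swap(0,0), lo=1 mid=1 ⇒ [4,6,10,9,11,12,8,7,13]
6<7: swap(1,1), lo=2 mid=2 ⇒ [4,6,10,9,11,12,8,7,13]
10>7: swap(2,8), hi=7 ⇒ [4,6,13,9,11,12,8,7,10]
13>7: swap(2,7), hi=6 ⇒ [4,6,7,9,11,12,8,13,10]
7=7: mid=3
9>7: swap(3,6), hi=5 ⇒ [4,6,7,8,11,12,9,13,10]
8>7: swap(3,5), hi=4 ⇒ [4,6,7,12,11,8,9,13,10]
12>7: swap(3,4), hi=3 ⇒ [4,6,7,11,12,8,9,13,10]
11>7: swap(3,3), hi=2 ⇒ [4,6,7,11,12,8,9,13,10]
done. lo=2 hi=2; data=[4,6,7,11,12,8,9,13,10]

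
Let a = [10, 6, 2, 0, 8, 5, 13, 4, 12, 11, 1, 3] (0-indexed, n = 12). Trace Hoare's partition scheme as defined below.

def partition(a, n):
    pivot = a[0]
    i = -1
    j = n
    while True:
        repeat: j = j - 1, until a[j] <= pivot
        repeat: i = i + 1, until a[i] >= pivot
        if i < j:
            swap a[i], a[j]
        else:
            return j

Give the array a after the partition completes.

[3, 6, 2, 0, 8, 5, 1, 4, 12, 11, 13, 10]

pivot = a[0] = 10; i = -1, j = 12
j→11 (a[11]=3≤10), i→0 (a[0]=10≥10); i<j, swap → [3, 6, 2, 0, 8, 5, 13, 4, 12, 11, 1, 10]
j→10 (a[10]=1≤10), i→6 (a[6]=13≥10); i<j, swap → [3, 6, 2, 0, 8, 5, 1, 4, 12, 11, 13, 10]
j→7, i→8; i≥j, return j=7. a = [3, 6, 2, 0, 8, 5, 1, 4, 12, 11, 13, 10]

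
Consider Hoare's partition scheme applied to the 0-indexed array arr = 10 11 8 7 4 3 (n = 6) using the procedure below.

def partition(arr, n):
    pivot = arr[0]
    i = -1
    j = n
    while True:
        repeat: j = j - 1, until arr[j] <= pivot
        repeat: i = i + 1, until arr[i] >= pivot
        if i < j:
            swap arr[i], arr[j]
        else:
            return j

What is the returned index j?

3

pivot = arr[0] = 10; i = -1, j = 6
j→5 (arr[5]=3≤10), i→0 (arr[0]=10≥10); i<j, swap → 3 11 8 7 4 10
j→4 (arr[4]=4≤10), i→1 (arr[1]=11≥10); i<j, swap → 3 4 8 7 11 10
j→3, i→4; i≥j, return j=3. arr = 3 4 8 7 11 10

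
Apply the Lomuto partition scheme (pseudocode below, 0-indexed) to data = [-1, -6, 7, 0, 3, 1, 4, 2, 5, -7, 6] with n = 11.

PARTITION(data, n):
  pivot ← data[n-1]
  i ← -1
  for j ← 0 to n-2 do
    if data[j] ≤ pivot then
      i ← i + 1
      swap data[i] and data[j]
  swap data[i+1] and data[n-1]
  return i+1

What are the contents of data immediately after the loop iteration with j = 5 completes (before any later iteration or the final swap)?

pivot = data[10] = 6; i = -1
j=0: data[0]=-1 ≤ 6 → i=0, swap data[0],data[0] (no change) → [-1, -6, 7, 0, 3, 1, 4, 2, 5, -7, 6]
j=1: data[1]=-6 ≤ 6 → i=1, swap data[1],data[1] (no change) → [-1, -6, 7, 0, 3, 1, 4, 2, 5, -7, 6]
j=2: data[2]=7 > 6 → no swap
j=3: data[3]=0 ≤ 6 → i=2, swap data[2],data[3] → [-1, -6, 0, 7, 3, 1, 4, 2, 5, -7, 6]
j=4: data[4]=3 ≤ 6 → i=3, swap data[3],data[4] → [-1, -6, 0, 3, 7, 1, 4, 2, 5, -7, 6]
j=5: data[5]=1 ≤ 6 → i=4, swap data[4],data[5] → [-1, -6, 0, 3, 1, 7, 4, 2, 5, -7, 6]
(after j=5) data = [-1, -6, 0, 3, 1, 7, 4, 2, 5, -7, 6]

[-1, -6, 0, 3, 1, 7, 4, 2, 5, -7, 6]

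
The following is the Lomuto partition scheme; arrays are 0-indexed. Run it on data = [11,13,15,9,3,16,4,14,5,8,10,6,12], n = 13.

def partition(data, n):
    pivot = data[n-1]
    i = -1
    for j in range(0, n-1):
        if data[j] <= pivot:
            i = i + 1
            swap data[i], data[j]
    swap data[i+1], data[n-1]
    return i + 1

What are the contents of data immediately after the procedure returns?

pivot = data[12] = 12; i = -1
j=0: data[0]=11 ≤ 12 → i=0, swap data[0],data[0] (no change) → [11,13,15,9,3,16,4,14,5,8,10,6,12]
j=1: data[1]=13 > 12 → no swap
j=2: data[2]=15 > 12 → no swap
j=3: data[3]=9 ≤ 12 → i=1, swap data[1],data[3] → [11,9,15,13,3,16,4,14,5,8,10,6,12]
j=4: data[4]=3 ≤ 12 → i=2, swap data[2],data[4] → [11,9,3,13,15,16,4,14,5,8,10,6,12]
j=5: data[5]=16 > 12 → no swap
j=6: data[6]=4 ≤ 12 → i=3, swap data[3],data[6] → [11,9,3,4,15,16,13,14,5,8,10,6,12]
j=7: data[7]=14 > 12 → no swap
j=8: data[8]=5 ≤ 12 → i=4, swap data[4],data[8] → [11,9,3,4,5,16,13,14,15,8,10,6,12]
j=9: data[9]=8 ≤ 12 → i=5, swap data[5],data[9] → [11,9,3,4,5,8,13,14,15,16,10,6,12]
j=10: data[10]=10 ≤ 12 → i=6, swap data[6],data[10] → [11,9,3,4,5,8,10,14,15,16,13,6,12]
j=11: data[11]=6 ≤ 12 → i=7, swap data[7],data[11] → [11,9,3,4,5,8,10,6,15,16,13,14,12]
final swap data[8],data[12] → [11,9,3,4,5,8,10,6,12,16,13,14,15]; return 8

[11,9,3,4,5,8,10,6,12,16,13,14,15]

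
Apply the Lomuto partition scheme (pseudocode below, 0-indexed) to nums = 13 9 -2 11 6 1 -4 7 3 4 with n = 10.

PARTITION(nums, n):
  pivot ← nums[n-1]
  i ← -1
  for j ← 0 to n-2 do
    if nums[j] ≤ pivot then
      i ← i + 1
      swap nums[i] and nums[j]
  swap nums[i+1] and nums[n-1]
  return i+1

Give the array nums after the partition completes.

-2 1 -4 3 4 9 13 7 11 6

pivot = nums[9] = 4; i = -1
j=0: nums[0]=13 > 4 → no swap
j=1: nums[1]=9 > 4 → no swap
j=2: nums[2]=-2 ≤ 4 → i=0, swap nums[0],nums[2] → -2 9 13 11 6 1 -4 7 3 4
j=3: nums[3]=11 > 4 → no swap
j=4: nums[4]=6 > 4 → no swap
j=5: nums[5]=1 ≤ 4 → i=1, swap nums[1],nums[5] → -2 1 13 11 6 9 -4 7 3 4
j=6: nums[6]=-4 ≤ 4 → i=2, swap nums[2],nums[6] → -2 1 -4 11 6 9 13 7 3 4
j=7: nums[7]=7 > 4 → no swap
j=8: nums[8]=3 ≤ 4 → i=3, swap nums[3],nums[8] → -2 1 -4 3 6 9 13 7 11 4
final swap nums[4],nums[9] → -2 1 -4 3 4 9 13 7 11 6; return 4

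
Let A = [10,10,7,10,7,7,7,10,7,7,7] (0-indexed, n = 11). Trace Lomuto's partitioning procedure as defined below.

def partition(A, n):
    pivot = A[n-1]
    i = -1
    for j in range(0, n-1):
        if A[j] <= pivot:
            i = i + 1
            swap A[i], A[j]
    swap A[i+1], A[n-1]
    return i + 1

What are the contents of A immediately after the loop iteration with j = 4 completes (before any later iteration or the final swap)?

[7,7,10,10,10,7,7,10,7,7,7]

pivot=7, i=-1
j=0: 10>7, skip
j=1: 10>7, skip
j=2: 7≤7, i=0, swap(0,2) ⇒ [7,10,10,10,7,7,7,10,7,7,7]
j=3: 10>7, skip
j=4: 7≤7, i=1, swap(1,4) ⇒ [7,7,10,10,10,7,7,10,7,7,7]
(after j=4) A = [7,7,10,10,10,7,7,10,7,7,7]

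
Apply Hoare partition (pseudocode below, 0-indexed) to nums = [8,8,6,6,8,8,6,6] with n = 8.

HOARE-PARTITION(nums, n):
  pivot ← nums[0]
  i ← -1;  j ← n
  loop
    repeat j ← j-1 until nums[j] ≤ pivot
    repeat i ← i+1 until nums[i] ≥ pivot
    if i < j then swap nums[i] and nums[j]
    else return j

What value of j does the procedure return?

4

pivot = nums[0] = 8; i = -1, j = 8
j→7 (nums[7]=6≤8), i→0 (nums[0]=8≥8); i<j, swap → [6,8,6,6,8,8,6,8]
j→6 (nums[6]=6≤8), i→1 (nums[1]=8≥8); i<j, swap → [6,6,6,6,8,8,8,8]
j→5 (nums[5]=8≤8), i→4 (nums[4]=8≥8); i<j, swap → [6,6,6,6,8,8,8,8]
j→4, i→5; i≥j, return j=4. nums = [6,6,6,6,8,8,8,8]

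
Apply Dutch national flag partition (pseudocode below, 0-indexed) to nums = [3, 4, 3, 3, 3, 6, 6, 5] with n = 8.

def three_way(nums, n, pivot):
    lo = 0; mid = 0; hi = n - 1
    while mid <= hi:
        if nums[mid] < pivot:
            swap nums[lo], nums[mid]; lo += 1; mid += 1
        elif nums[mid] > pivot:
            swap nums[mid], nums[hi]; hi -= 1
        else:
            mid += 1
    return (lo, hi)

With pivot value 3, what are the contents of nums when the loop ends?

pivot = 3; lo=0, mid=0, hi=7
nums[mid]=3=3: mid=1
nums[mid]=4>3: swap nums[1],nums[7]; hi=6 → [3, 5, 3, 3, 3, 6, 6, 4]
nums[mid]=5>3: swap nums[1],nums[6]; hi=5 → [3, 6, 3, 3, 3, 6, 5, 4]
nums[mid]=6>3: swap nums[1],nums[5]; hi=4 → [3, 6, 3, 3, 3, 6, 5, 4]
nums[mid]=6>3: swap nums[1],nums[4]; hi=3 → [3, 3, 3, 3, 6, 6, 5, 4]
nums[mid]=3=3: mid=2
nums[mid]=3=3: mid=3
nums[mid]=3=3: mid=4
end: lo=0, hi=3; nums = [3, 3, 3, 3, 6, 6, 5, 4]

[3, 3, 3, 3, 6, 6, 5, 4]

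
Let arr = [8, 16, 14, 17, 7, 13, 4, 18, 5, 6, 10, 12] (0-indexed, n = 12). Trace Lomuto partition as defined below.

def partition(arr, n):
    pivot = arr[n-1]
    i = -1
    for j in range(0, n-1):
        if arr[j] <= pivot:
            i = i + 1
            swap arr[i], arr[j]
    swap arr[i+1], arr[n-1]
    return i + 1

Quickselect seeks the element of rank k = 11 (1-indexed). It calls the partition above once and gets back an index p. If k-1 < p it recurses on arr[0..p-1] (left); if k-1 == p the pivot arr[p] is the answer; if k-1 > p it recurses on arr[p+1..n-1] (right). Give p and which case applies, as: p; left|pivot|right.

pivot=12, i=-1
j=0: 8≤12, i=0, swap(0,0) ⇒ [8, 16, 14, 17, 7, 13, 4, 18, 5, 6, 10, 12]
j=1: 16>12, skip
j=2: 14>12, skip
j=3: 17>12, skip
j=4: 7≤12, i=1, swap(1,4) ⇒ [8, 7, 14, 17, 16, 13, 4, 18, 5, 6, 10, 12]
j=5: 13>12, skip
j=6: 4≤12, i=2, swap(2,6) ⇒ [8, 7, 4, 17, 16, 13, 14, 18, 5, 6, 10, 12]
j=7: 18>12, skip
j=8: 5≤12, i=3, swap(3,8) ⇒ [8, 7, 4, 5, 16, 13, 14, 18, 17, 6, 10, 12]
j=9: 6≤12, i=4, swap(4,9) ⇒ [8, 7, 4, 5, 6, 13, 14, 18, 17, 16, 10, 12]
j=10: 10≤12, i=5, swap(5,10) ⇒ [8, 7, 4, 5, 6, 10, 14, 18, 17, 16, 13, 12]
swap(6,11) ⇒ [8, 7, 4, 5, 6, 10, 12, 18, 17, 16, 13, 14]; return 6
p = 6; k-1 = 10 > 6 ⇒ right

6; right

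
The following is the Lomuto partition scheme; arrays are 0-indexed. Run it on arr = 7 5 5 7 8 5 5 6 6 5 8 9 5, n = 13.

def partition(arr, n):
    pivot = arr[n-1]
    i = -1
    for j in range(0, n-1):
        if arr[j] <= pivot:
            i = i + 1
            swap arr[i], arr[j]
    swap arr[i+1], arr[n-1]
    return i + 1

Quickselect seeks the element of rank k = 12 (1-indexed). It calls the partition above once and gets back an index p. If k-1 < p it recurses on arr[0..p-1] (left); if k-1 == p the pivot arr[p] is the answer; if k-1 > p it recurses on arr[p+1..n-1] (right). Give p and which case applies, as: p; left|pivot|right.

pivot = arr[12] = 5; i = -1
j=0: arr[0]=7 > 5 → no swap
j=1: arr[1]=5 ≤ 5 → i=0, swap arr[0],arr[1] → 5 7 5 7 8 5 5 6 6 5 8 9 5
j=2: arr[2]=5 ≤ 5 → i=1, swap arr[1],arr[2] → 5 5 7 7 8 5 5 6 6 5 8 9 5
j=3: arr[3]=7 > 5 → no swap
j=4: arr[4]=8 > 5 → no swap
j=5: arr[5]=5 ≤ 5 → i=2, swap arr[2],arr[5] → 5 5 5 7 8 7 5 6 6 5 8 9 5
j=6: arr[6]=5 ≤ 5 → i=3, swap arr[3],arr[6] → 5 5 5 5 8 7 7 6 6 5 8 9 5
j=7: arr[7]=6 > 5 → no swap
j=8: arr[8]=6 > 5 → no swap
j=9: arr[9]=5 ≤ 5 → i=4, swap arr[4],arr[9] → 5 5 5 5 5 7 7 6 6 8 8 9 5
j=10: arr[10]=8 > 5 → no swap
j=11: arr[11]=9 > 5 → no swap
final swap arr[5],arr[12] → 5 5 5 5 5 5 7 6 6 8 8 9 7; return 5
p = 5; k-1 = 11 > 5 ⇒ right

5; right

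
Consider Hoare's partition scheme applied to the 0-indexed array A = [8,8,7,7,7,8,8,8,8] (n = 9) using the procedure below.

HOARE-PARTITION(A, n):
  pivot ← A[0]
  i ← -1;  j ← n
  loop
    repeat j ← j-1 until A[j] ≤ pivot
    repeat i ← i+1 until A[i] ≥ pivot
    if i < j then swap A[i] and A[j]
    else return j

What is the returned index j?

pivot=8
j stops at 8 (8), i stops at 0 (8); swap ⇒ [8,8,7,7,7,8,8,8,8]
j stops at 7 (8), i stops at 1 (8); swap ⇒ [8,8,7,7,7,8,8,8,8]
j stops at 6 (8), i stops at 5 (8); swap ⇒ [8,8,7,7,7,8,8,8,8]
j stops at 5, i stops at 6; i≥j ⇒ return 5. A=[8,8,7,7,7,8,8,8,8]

5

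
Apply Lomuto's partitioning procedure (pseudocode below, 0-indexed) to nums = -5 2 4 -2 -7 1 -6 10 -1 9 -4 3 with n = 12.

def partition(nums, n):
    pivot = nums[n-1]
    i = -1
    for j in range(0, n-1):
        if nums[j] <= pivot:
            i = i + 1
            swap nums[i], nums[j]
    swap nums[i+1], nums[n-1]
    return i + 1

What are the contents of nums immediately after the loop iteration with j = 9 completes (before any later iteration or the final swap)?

pivot=3, i=-1
j=0: -5≤3, i=0, swap(0,0) ⇒ -5 2 4 -2 -7 1 -6 10 -1 9 -4 3
j=1: 2≤3, i=1, swap(1,1) ⇒ -5 2 4 -2 -7 1 -6 10 -1 9 -4 3
j=2: 4>3, skip
j=3: -2≤3, i=2, swap(2,3) ⇒ -5 2 -2 4 -7 1 -6 10 -1 9 -4 3
j=4: -7≤3, i=3, swap(3,4) ⇒ -5 2 -2 -7 4 1 -6 10 -1 9 -4 3
j=5: 1≤3, i=4, swap(4,5) ⇒ -5 2 -2 -7 1 4 -6 10 -1 9 -4 3
j=6: -6≤3, i=5, swap(5,6) ⇒ -5 2 -2 -7 1 -6 4 10 -1 9 -4 3
j=7: 10>3, skip
j=8: -1≤3, i=6, swap(6,8) ⇒ -5 2 -2 -7 1 -6 -1 10 4 9 -4 3
j=9: 9>3, skip
(after j=9) nums = -5 2 -2 -7 1 -6 -1 10 4 9 -4 3

-5 2 -2 -7 1 -6 -1 10 4 9 -4 3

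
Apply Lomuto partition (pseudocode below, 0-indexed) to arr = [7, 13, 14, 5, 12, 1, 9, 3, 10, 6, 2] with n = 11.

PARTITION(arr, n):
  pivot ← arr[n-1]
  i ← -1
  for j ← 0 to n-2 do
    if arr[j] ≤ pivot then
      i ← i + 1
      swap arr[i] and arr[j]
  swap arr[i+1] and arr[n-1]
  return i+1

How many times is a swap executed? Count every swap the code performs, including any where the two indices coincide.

2

pivot = arr[10] = 2; i = -1
j=0: arr[0]=7 > 2 → no swap
j=1: arr[1]=13 > 2 → no swap
j=2: arr[2]=14 > 2 → no swap
j=3: arr[3]=5 > 2 → no swap
j=4: arr[4]=12 > 2 → no swap
j=5: arr[5]=1 ≤ 2 → i=0, swap arr[0],arr[5] → [1, 13, 14, 5, 12, 7, 9, 3, 10, 6, 2]
j=6: arr[6]=9 > 2 → no swap
j=7: arr[7]=3 > 2 → no swap
j=8: arr[8]=10 > 2 → no swap
j=9: arr[9]=6 > 2 → no swap
final swap arr[1],arr[10] → [1, 2, 14, 5, 12, 7, 9, 3, 10, 6, 13]; return 1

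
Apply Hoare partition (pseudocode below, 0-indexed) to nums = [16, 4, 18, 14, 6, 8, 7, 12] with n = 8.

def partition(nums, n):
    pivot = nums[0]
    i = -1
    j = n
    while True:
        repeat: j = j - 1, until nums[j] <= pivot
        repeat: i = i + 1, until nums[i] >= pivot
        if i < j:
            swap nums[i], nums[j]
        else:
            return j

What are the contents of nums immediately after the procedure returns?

[12, 4, 7, 14, 6, 8, 18, 16]

pivot=16
j stops at 7 (12), i stops at 0 (16); swap ⇒ [12, 4, 18, 14, 6, 8, 7, 16]
j stops at 6 (7), i stops at 2 (18); swap ⇒ [12, 4, 7, 14, 6, 8, 18, 16]
j stops at 5, i stops at 6; i≥j ⇒ return 5. nums=[12, 4, 7, 14, 6, 8, 18, 16]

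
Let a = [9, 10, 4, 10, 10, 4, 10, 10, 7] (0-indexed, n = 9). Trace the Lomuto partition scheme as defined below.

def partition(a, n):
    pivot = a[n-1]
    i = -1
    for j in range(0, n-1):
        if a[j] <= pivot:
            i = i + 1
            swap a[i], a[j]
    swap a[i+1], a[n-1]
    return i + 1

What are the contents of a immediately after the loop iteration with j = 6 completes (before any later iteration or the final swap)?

pivot=7, i=-1
j=0: 9>7, skip
j=1: 10>7, skip
j=2: 4≤7, i=0, swap(0,2) ⇒ [4, 10, 9, 10, 10, 4, 10, 10, 7]
j=3: 10>7, skip
j=4: 10>7, skip
j=5: 4≤7, i=1, swap(1,5) ⇒ [4, 4, 9, 10, 10, 10, 10, 10, 7]
j=6: 10>7, skip
(after j=6) a = [4, 4, 9, 10, 10, 10, 10, 10, 7]

[4, 4, 9, 10, 10, 10, 10, 10, 7]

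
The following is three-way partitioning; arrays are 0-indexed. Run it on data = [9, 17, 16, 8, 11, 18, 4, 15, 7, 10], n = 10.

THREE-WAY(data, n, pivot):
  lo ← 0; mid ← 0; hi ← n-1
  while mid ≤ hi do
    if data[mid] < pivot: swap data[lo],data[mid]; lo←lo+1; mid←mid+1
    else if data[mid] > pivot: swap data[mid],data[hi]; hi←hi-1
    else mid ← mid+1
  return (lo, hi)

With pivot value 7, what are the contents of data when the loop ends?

[4, 7, 8, 11, 18, 16, 15, 17, 10, 9]

pivot = 7; lo=0, mid=0, hi=9
data[mid]=9>7: swap data[0],data[9]; hi=8 → [10, 17, 16, 8, 11, 18, 4, 15, 7, 9]
data[mid]=10>7: swap data[0],data[8]; hi=7 → [7, 17, 16, 8, 11, 18, 4, 15, 10, 9]
data[mid]=7=7: mid=1
data[mid]=17>7: swap data[1],data[7]; hi=6 → [7, 15, 16, 8, 11, 18, 4, 17, 10, 9]
data[mid]=15>7: swap data[1],data[6]; hi=5 → [7, 4, 16, 8, 11, 18, 15, 17, 10, 9]
data[mid]=4<7: swap data[0],data[1]; lo=1,mid=2 → [4, 7, 16, 8, 11, 18, 15, 17, 10, 9]
data[mid]=16>7: swap data[2],data[5]; hi=4 → [4, 7, 18, 8, 11, 16, 15, 17, 10, 9]
data[mid]=18>7: swap data[2],data[4]; hi=3 → [4, 7, 11, 8, 18, 16, 15, 17, 10, 9]
data[mid]=11>7: swap data[2],data[3]; hi=2 → [4, 7, 8, 11, 18, 16, 15, 17, 10, 9]
data[mid]=8>7: swap data[2],data[2]; hi=1 → [4, 7, 8, 11, 18, 16, 15, 17, 10, 9]
end: lo=1, hi=1; data = [4, 7, 8, 11, 18, 16, 15, 17, 10, 9]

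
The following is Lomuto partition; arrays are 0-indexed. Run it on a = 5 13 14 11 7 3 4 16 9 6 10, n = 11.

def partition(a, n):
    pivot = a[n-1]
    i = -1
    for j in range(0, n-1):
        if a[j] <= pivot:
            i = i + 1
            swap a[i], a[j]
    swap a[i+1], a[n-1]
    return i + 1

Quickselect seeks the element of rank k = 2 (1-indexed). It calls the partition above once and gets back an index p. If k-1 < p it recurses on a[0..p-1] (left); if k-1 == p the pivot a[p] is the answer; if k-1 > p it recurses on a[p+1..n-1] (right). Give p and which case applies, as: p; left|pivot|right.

pivot=10, i=-1
j=0: 5≤10, i=0, swap(0,0) ⇒ 5 13 14 11 7 3 4 16 9 6 10
j=1: 13>10, skip
j=2: 14>10, skip
j=3: 11>10, skip
j=4: 7≤10, i=1, swap(1,4) ⇒ 5 7 14 11 13 3 4 16 9 6 10
j=5: 3≤10, i=2, swap(2,5) ⇒ 5 7 3 11 13 14 4 16 9 6 10
j=6: 4≤10, i=3, swap(3,6) ⇒ 5 7 3 4 13 14 11 16 9 6 10
j=7: 16>10, skip
j=8: 9≤10, i=4, swap(4,8) ⇒ 5 7 3 4 9 14 11 16 13 6 10
j=9: 6≤10, i=5, swap(5,9) ⇒ 5 7 3 4 9 6 11 16 13 14 10
swap(6,10) ⇒ 5 7 3 4 9 6 10 16 13 14 11; return 6
p = 6; k-1 = 1 < 6 ⇒ left

6; left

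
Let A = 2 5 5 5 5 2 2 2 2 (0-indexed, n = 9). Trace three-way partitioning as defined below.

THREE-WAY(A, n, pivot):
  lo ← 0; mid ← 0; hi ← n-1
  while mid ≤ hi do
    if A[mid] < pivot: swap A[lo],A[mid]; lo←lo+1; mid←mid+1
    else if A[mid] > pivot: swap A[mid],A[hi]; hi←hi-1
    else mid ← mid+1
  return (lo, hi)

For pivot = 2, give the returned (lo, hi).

(0, 4)

lo=0 mid=0 hi=8
2=2: mid=1
5>2: swap(1,8), hi=7 ⇒ 2 2 5 5 5 2 2 2 5
2=2: mid=2
5>2: swap(2,7), hi=6 ⇒ 2 2 2 5 5 2 2 5 5
2=2: mid=3
5>2: swap(3,6), hi=5 ⇒ 2 2 2 2 5 2 5 5 5
2=2: mid=4
5>2: swap(4,5), hi=4 ⇒ 2 2 2 2 2 5 5 5 5
2=2: mid=5
done. lo=0 hi=4; A=2 2 2 2 2 5 5 5 5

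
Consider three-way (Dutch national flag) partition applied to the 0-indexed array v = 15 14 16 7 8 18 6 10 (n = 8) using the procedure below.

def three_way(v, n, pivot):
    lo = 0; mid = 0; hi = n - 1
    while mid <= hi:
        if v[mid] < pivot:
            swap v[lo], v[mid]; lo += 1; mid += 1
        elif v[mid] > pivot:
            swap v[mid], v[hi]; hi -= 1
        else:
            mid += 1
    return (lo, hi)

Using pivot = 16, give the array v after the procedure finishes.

pivot = 16; lo=0, mid=0, hi=7
v[mid]=15<16: swap v[0],v[0]; lo=1,mid=1 → 15 14 16 7 8 18 6 10
v[mid]=14<16: swap v[1],v[1]; lo=2,mid=2 → 15 14 16 7 8 18 6 10
v[mid]=16=16: mid=3
v[mid]=7<16: swap v[2],v[3]; lo=3,mid=4 → 15 14 7 16 8 18 6 10
v[mid]=8<16: swap v[3],v[4]; lo=4,mid=5 → 15 14 7 8 16 18 6 10
v[mid]=18>16: swap v[5],v[7]; hi=6 → 15 14 7 8 16 10 6 18
v[mid]=10<16: swap v[4],v[5]; lo=5,mid=6 → 15 14 7 8 10 16 6 18
v[mid]=6<16: swap v[5],v[6]; lo=6,mid=7 → 15 14 7 8 10 6 16 18
end: lo=6, hi=6; v = 15 14 7 8 10 6 16 18

15 14 7 8 10 6 16 18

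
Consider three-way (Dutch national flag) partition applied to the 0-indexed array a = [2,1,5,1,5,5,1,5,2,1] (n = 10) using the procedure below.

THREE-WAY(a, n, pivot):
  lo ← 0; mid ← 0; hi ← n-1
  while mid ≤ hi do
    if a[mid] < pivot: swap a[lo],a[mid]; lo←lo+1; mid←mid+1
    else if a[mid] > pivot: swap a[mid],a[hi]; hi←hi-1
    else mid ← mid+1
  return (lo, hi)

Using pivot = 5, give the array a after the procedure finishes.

pivot = 5; lo=0, mid=0, hi=9
a[mid]=2<5: swap a[0],a[0]; lo=1,mid=1 → [2,1,5,1,5,5,1,5,2,1]
a[mid]=1<5: swap a[1],a[1]; lo=2,mid=2 → [2,1,5,1,5,5,1,5,2,1]
a[mid]=5=5: mid=3
a[mid]=1<5: swap a[2],a[3]; lo=3,mid=4 → [2,1,1,5,5,5,1,5,2,1]
a[mid]=5=5: mid=5
a[mid]=5=5: mid=6
a[mid]=1<5: swap a[3],a[6]; lo=4,mid=7 → [2,1,1,1,5,5,5,5,2,1]
a[mid]=5=5: mid=8
a[mid]=2<5: swap a[4],a[8]; lo=5,mid=9 → [2,1,1,1,2,5,5,5,5,1]
a[mid]=1<5: swap a[5],a[9]; lo=6,mid=10 → [2,1,1,1,2,1,5,5,5,5]
end: lo=6, hi=9; a = [2,1,1,1,2,1,5,5,5,5]

[2,1,1,1,2,1,5,5,5,5]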